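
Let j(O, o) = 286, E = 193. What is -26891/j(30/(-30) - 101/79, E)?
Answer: -26891/286 ≈ -94.024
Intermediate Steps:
-26891/j(30/(-30) - 101/79, E) = -26891/286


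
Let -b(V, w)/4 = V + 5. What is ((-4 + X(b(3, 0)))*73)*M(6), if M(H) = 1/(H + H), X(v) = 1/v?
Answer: -3139/128 ≈ -24.523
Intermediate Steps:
b(V, w) = -20 - 4*V (b(V, w) = -4*(V + 5) = -4*(5 + V) = -20 - 4*V)
M(H) = 1/(2*H)
((-4 + X(b(3, 0)))*73)*M(6) = ((-4 + 1/(-20 - 4*3))*73)*((½)/6) = ((-4 + 1/(-20 - 12))*73)*((½)*(⅙)) = ((-4 + 1/(-32))*73)*(1/12) = ((-4 - 1/32)*73)*(1/12) = -129/32*73*(1/12) = -9417/32*1/12 = -3139/128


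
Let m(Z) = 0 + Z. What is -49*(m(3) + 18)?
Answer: -1029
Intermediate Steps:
m(Z) = Z
-49*(m(3) + 18) = -49*(3 + 18) = -49*21 = -1029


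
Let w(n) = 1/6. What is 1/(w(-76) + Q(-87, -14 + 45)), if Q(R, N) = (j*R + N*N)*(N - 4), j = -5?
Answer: 6/226153 ≈ 2.6531e-5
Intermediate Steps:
Q(R, N) = (-4 + N)*(N² - 5*R) (Q(R, N) = (-5*R + N*N)*(N - 4) = (-5*R + N²)*(-4 + N) = (N² - 5*R)*(-4 + N) = (-4 + N)*(N² - 5*R))
w(n) = ⅙
1/(w(-76) + Q(-87, -14 + 45)) = 1/(⅙ + ((-14 + 45)³ - 4*(-14 + 45)² + 20*(-87) - 5*(-14 + 45)*(-87))) = 1/(⅙ + (31³ - 4*31² - 1740 - 5*31*(-87))) = 1/(⅙ + (29791 - 4*961 - 1740 + 13485)) = 1/(⅙ + (29791 - 3844 - 1740 + 13485)) = 1/(⅙ + 37692) = 1/(226153/6) = 6/226153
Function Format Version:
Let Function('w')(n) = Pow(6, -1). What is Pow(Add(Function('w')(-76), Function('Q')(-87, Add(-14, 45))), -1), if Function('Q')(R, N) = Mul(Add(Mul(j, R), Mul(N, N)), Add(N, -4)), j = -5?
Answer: Rational(6, 226153) ≈ 2.6531e-5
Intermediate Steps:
Function('Q')(R, N) = Mul(Add(-4, N), Add(Pow(N, 2), Mul(-5, R))) (Function('Q')(R, N) = Mul(Add(Mul(-5, R), Mul(N, N)), Add(N, -4)) = Mul(Add(Mul(-5, R), Pow(N, 2)), Add(-4, N)) = Mul(Add(Pow(N, 2), Mul(-5, R)), Add(-4, N)) = Mul(Add(-4, N), Add(Pow(N, 2), Mul(-5, R))))
Function('w')(n) = Rational(1, 6)
Pow(Add(Function('w')(-76), Function('Q')(-87, Add(-14, 45))), -1) = Pow(Add(Rational(1, 6), Add(Pow(Add(-14, 45), 3), Mul(-4, Pow(Add(-14, 45), 2)), Mul(20, -87), Mul(-5, Add(-14, 45), -87))), -1) = Pow(Add(Rational(1, 6), Add(Pow(31, 3), Mul(-4, Pow(31, 2)), -1740, Mul(-5, 31, -87))), -1) = Pow(Add(Rational(1, 6), Add(29791, Mul(-4, 961), -1740, 13485)), -1) = Pow(Add(Rational(1, 6), Add(29791, -3844, -1740, 13485)), -1) = Pow(Add(Rational(1, 6), 37692), -1) = Pow(Rational(226153, 6), -1) = Rational(6, 226153)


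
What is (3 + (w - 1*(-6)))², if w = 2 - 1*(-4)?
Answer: 225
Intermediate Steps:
w = 6 (w = 2 + 4 = 6)
(3 + (w - 1*(-6)))² = (3 + (6 - 1*(-6)))² = (3 + (6 + 6))² = (3 + 12)² = 15² = 225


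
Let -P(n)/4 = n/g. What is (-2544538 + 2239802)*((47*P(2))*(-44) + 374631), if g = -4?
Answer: -112903164320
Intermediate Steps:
P(n) = n (P(n) = -4*n/(-4) = -4*n*(-1)/4 = -(-1)*n = n)
(-2544538 + 2239802)*((47*P(2))*(-44) + 374631) = (-2544538 + 2239802)*((47*2)*(-44) + 374631) = -304736*(94*(-44) + 374631) = -304736*(-4136 + 374631) = -304736*370495 = -112903164320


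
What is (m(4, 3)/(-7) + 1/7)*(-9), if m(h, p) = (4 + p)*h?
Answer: 243/7 ≈ 34.714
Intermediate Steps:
m(h, p) = h*(4 + p)
(m(4, 3)/(-7) + 1/7)*(-9) = ((4*(4 + 3))/(-7) + 1/7)*(-9) = ((4*7)*(-⅐) + 1*(⅐))*(-9) = (28*(-⅐) + ⅐)*(-9) = (-4 + ⅐)*(-9) = -27/7*(-9) = 243/7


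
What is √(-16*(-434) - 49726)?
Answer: I*√42782 ≈ 206.84*I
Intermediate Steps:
√(-16*(-434) - 49726) = √(6944 - 49726) = √(-42782) = I*√42782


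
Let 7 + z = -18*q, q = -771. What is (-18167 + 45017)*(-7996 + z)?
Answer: 157743750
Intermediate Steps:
z = 13871 (z = -7 - 18*(-771) = -7 + 13878 = 13871)
(-18167 + 45017)*(-7996 + z) = (-18167 + 45017)*(-7996 + 13871) = 26850*5875 = 157743750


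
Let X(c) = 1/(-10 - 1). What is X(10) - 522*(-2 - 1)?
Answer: 17225/11 ≈ 1565.9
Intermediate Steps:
X(c) = -1/11 (X(c) = 1/(-11) = -1/11)
X(10) - 522*(-2 - 1) = -1/11 - 522*(-2 - 1) = -1/11 - 522*(-3) = -1/11 - 87*(-18) = -1/11 + 1566 = 17225/11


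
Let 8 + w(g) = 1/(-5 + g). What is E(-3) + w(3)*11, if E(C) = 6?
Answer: -175/2 ≈ -87.500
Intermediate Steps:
w(g) = -8 + 1/(-5 + g)
E(-3) + w(3)*11 = 6 + ((41 - 8*3)/(-5 + 3))*11 = 6 + ((41 - 24)/(-2))*11 = 6 - ½*17*11 = 6 - 17/2*11 = 6 - 187/2 = -175/2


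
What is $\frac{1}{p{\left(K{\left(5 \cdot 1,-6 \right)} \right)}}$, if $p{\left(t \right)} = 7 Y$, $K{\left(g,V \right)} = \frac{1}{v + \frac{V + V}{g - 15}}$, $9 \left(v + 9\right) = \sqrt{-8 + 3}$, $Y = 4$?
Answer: $\frac{1}{28} \approx 0.035714$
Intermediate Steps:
$v = -9 + \frac{i \sqrt{5}}{9}$ ($v = -9 + \frac{\sqrt{-8 + 3}}{9} = -9 + \frac{\sqrt{-5}}{9} = -9 + \frac{i \sqrt{5}}{9} \approx -9.0 + 0.24845 i$)
$K{\left(g,V \right)} = \frac{1}{-9 + \frac{2 V}{-15 + g} + \frac{i \sqrt{5}}{9}}$ ($K{\left(g,V \right)} = \frac{1}{\left(-9 + \frac{i \sqrt{5}}{9}\right) + \frac{V + V}{g - 15}} = \frac{1}{\left(-9 + \frac{i \sqrt{5}}{9}\right) + \frac{2 V}{-15 + g}} = \frac{1}{-9 + \frac{2 V}{-15 + g} + \frac{i \sqrt{5}}{9}}$)
$p{\left(t \right)} = 28$ ($p{\left(t \right)} = 7 \cdot 4 = 28$)
$\frac{1}{p{\left(K{\left(5 \cdot 1,-6 \right)} \right)}} = \frac{1}{28}$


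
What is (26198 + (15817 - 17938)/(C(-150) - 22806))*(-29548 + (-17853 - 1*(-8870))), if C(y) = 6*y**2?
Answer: -37750828049507/37398 ≈ -1.0094e+9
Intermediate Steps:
(26198 + (15817 - 17938)/(C(-150) - 22806))*(-29548 + (-17853 - 1*(-8870))) = (26198 + (15817 - 17938)/(6*(-150)**2 - 22806))*(-29548 + (-17853 - 1*(-8870))) = (26198 - 2121/(6*22500 - 22806))*(-29548 + (-17853 + 8870)) = (26198 - 2121/(135000 - 22806))*(-29548 - 8983) = (26198 - 2121/112194)*(-38531) = (26198 - 2121*1/112194)*(-38531) = (26198 - 707/37398)*(-38531) = (979752097/37398)*(-38531) = -37750828049507/37398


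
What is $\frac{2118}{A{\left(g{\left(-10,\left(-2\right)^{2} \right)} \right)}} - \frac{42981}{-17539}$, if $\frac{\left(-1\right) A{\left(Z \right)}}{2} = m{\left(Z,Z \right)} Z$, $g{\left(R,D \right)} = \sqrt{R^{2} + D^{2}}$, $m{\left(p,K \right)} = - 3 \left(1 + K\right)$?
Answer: $\frac{11134082}{2016985} - \frac{353 \sqrt{29}}{6670} \approx 5.2352$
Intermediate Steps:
$m{\left(p,K \right)} = -3 - 3 K$
$g{\left(R,D \right)} = \sqrt{D^{2} + R^{2}}$
$A{\left(Z \right)} = - 2 Z \left(-3 - 3 Z\right)$ ($A{\left(Z \right)} = - 2 \left(-3 - 3 Z\right) Z = - 2 Z \left(-3 - 3 Z\right)$)
$\frac{2118}{A{\left(g{\left(-10,\left(-2\right)^{2} \right)} \right)}} - \frac{42981}{-17539} = \frac{2118}{6 \sqrt{\left(\left(-2\right)^{2}\right)^{2} + \left(-10\right)^{2}} \left(1 + \sqrt{\left(\left(-2\right)^{2}\right)^{2} + \left(-10\right)^{2}}\right)} - \frac{42981}{-17539} = \frac{2118}{6 \sqrt{4^{2} + 100} \left(1 + \sqrt{4^{2} + 100}\right)} - - \frac{42981}{17539} = \frac{2118}{6 \sqrt{16 + 100} \left(1 + \sqrt{16 + 100}\right)} + \frac{42981}{17539} = \frac{2118}{6 \sqrt{116} \left(1 + \sqrt{116}\right)} + \frac{42981}{17539} = \frac{2118}{6 \cdot 2 \sqrt{29} \left(1 + 2 \sqrt{29}\right)} + \frac{42981}{17539} = \frac{2118}{12 \sqrt{29} \left(1 + 2 \sqrt{29}\right)} + \frac{42981}{17539} = 2118 \frac{\sqrt{29}}{348 \left(1 + 2 \sqrt{29}\right)} + \frac{42981}{17539} = \frac{353 \sqrt{29}}{58 \left(1 + 2 \sqrt{29}\right)} + \frac{42981}{17539} = \frac{42981}{17539} + \frac{353 \sqrt{29}}{58 \left(1 + 2 \sqrt{29}\right)}$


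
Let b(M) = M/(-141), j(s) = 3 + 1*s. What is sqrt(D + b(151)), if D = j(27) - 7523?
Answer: 2*I*sqrt(37247406)/141 ≈ 86.568*I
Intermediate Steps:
j(s) = 3 + s
D = -7493 (D = (3 + 27) - 7523 = 30 - 7523 = -7493)
b(M) = -M/141 (b(M) = M*(-1/141) = -M/141)
sqrt(D + b(151)) = sqrt(-7493 - 1/141*151) = sqrt(-7493 - 151/141) = sqrt(-1056664/141) = 2*I*sqrt(37247406)/141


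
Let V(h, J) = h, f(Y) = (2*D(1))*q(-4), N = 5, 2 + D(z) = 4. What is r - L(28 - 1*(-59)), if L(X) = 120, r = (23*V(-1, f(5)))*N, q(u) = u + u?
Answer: -235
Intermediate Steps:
D(z) = 2 (D(z) = -2 + 4 = 2)
q(u) = 2*u
f(Y) = -32 (f(Y) = (2*2)*(2*(-4)) = 4*(-8) = -32)
r = -115 (r = (23*(-1))*5 = -23*5 = -115)
r - L(28 - 1*(-59)) = -115 - 1*120 = -115 - 120 = -235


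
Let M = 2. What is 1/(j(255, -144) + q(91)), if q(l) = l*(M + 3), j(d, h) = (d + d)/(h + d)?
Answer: 37/17005 ≈ 0.0021758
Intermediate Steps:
j(d, h) = 2*d/(d + h) (j(d, h) = (2*d)/(d + h) = 2*d/(d + h))
q(l) = 5*l (q(l) = l*(2 + 3) = l*5 = 5*l)
1/(j(255, -144) + q(91)) = 1/(2*255/(255 - 144) + 5*91) = 1/(2*255/111 + 455) = 1/(2*255*(1/111) + 455) = 1/(170/37 + 455) = 1/(17005/37) = 37/17005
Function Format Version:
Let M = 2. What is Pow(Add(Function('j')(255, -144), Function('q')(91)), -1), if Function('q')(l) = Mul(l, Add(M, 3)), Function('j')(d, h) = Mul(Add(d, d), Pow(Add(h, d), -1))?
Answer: Rational(37, 17005) ≈ 0.0021758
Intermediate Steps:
Function('j')(d, h) = Mul(2, d, Pow(Add(d, h), -1)) (Function('j')(d, h) = Mul(Mul(2, d), Pow(Add(d, h), -1)) = Mul(2, d, Pow(Add(d, h), -1)))
Function('q')(l) = Mul(5, l) (Function('q')(l) = Mul(l, Add(2, 3)) = Mul(l, 5) = Mul(5, l))
Pow(Add(Function('j')(255, -144), Function('q')(91)), -1) = Pow(Add(Mul(2, 255, Pow(Add(255, -144), -1)), Mul(5, 91)), -1) = Pow(Add(Mul(2, 255, Pow(111, -1)), 455), -1) = Pow(Add(Mul(2, 255, Rational(1, 111)), 455), -1) = Pow(Add(Rational(170, 37), 455), -1) = Pow(Rational(17005, 37), -1) = Rational(37, 17005)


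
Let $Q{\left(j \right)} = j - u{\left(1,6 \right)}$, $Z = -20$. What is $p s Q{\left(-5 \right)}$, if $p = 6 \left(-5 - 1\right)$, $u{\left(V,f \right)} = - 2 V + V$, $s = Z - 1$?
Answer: $-3024$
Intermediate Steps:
$s = -21$ ($s = -20 - 1 = -21$)
$u{\left(V,f \right)} = - V$
$p = -36$ ($p = 6 \left(-6\right) = -36$)
$Q{\left(j \right)} = 1 + j$ ($Q{\left(j \right)} = j - \left(-1\right) 1 = j - -1 = j + 1 = 1 + j$)
$p s Q{\left(-5 \right)} = \left(-36\right) \left(-21\right) \left(1 - 5\right) = 756 \left(-4\right) = -3024$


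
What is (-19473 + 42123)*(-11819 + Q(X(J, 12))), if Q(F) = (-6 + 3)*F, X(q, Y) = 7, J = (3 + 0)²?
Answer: -268176000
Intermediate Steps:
J = 9 (J = 3² = 9)
Q(F) = -3*F
(-19473 + 42123)*(-11819 + Q(X(J, 12))) = (-19473 + 42123)*(-11819 - 3*7) = 22650*(-11819 - 21) = 22650*(-11840) = -268176000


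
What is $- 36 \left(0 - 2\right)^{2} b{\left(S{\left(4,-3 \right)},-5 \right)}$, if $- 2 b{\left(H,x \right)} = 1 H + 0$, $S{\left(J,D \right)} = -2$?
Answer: $-144$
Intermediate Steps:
$b{\left(H,x \right)} = - \frac{H}{2}$ ($b{\left(H,x \right)} = - \frac{1 H + 0}{2} = - \frac{H + 0}{2} = - \frac{H}{2}$)
$- 36 \left(0 - 2\right)^{2} b{\left(S{\left(4,-3 \right)},-5 \right)} = - 36 \left(0 - 2\right)^{2} \left(\left(- \frac{1}{2}\right) \left(-2\right)\right) = - 36 \left(-2\right)^{2} \cdot 1 = \left(-36\right) 4 \cdot 1 = \left(-144\right) 1 = -144$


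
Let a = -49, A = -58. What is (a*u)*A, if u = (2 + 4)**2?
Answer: 102312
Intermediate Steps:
u = 36 (u = 6**2 = 36)
(a*u)*A = -49*36*(-58) = -1764*(-58) = 102312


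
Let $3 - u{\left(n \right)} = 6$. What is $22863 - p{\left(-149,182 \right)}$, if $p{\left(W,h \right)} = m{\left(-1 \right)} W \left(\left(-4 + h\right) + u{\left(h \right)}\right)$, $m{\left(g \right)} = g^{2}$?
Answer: $48938$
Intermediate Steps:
$u{\left(n \right)} = -3$ ($u{\left(n \right)} = 3 - 6 = -3$)
$p{\left(W,h \right)} = W \left(-7 + h\right)$ ($p{\left(W,h \right)} = \left(-1\right)^{2} W \left(\left(-4 + h\right) - 3\right) = 1 W \left(-7 + h\right) = W \left(-7 + h\right)$)
$22863 - p{\left(-149,182 \right)} = 22863 - - 149 \left(-7 + 182\right) = 22863 - \left(-149\right) 175 = 22863 - -26075 = 22863 + 26075 = 48938$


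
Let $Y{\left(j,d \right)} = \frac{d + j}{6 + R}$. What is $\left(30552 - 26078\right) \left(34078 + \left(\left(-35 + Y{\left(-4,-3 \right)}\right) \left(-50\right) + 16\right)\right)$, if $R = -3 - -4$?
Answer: $160589756$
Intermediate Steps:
$R = 1$ ($R = -3 + 4 = 1$)
$Y{\left(j,d \right)} = \frac{d}{7} + \frac{j}{7}$ ($Y{\left(j,d \right)} = \frac{d + j}{6 + 1} = \frac{d + j}{7} = \left(d + j\right) \frac{1}{7} = \frac{d}{7} + \frac{j}{7}$)
$\left(30552 - 26078\right) \left(34078 + \left(\left(-35 + Y{\left(-4,-3 \right)}\right) \left(-50\right) + 16\right)\right) = \left(30552 - 26078\right) \left(34078 + \left(\left(-35 + \left(\frac{1}{7} \left(-3\right) + \frac{1}{7} \left(-4\right)\right)\right) \left(-50\right) + 16\right)\right) = 4474 \left(34078 + \left(\left(-35 - 1\right) \left(-50\right) + 16\right)\right) = 4474 \left(34078 + \left(\left(-36\right) \left(-50\right) + 16\right)\right) = 4474 \left(34078 + \left(1800 + 16\right)\right) = 4474 \left(34078 + 1816\right) = 4474 \cdot 35894 = 160589756$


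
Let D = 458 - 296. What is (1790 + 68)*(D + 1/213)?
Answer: 64114006/213 ≈ 3.0100e+5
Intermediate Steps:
D = 162
(1790 + 68)*(D + 1/213) = (1790 + 68)*(162 + 1/213) = 1858*(162 + 1/213) = 1858*(34507/213) = 64114006/213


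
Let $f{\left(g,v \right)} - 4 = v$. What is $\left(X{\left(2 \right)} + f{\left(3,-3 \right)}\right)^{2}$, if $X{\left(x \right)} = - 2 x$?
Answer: $9$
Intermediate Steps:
$f{\left(g,v \right)} = 4 + v$
$\left(X{\left(2 \right)} + f{\left(3,-3 \right)}\right)^{2} = \left(\left(-2\right) 2 + \left(4 - 3\right)\right)^{2} = \left(-4 + 1\right)^{2} = \left(-3\right)^{2} = 9$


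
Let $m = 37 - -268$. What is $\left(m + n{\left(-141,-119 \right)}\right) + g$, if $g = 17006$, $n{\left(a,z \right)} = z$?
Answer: $17192$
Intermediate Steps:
$m = 305$ ($m = 37 + 268 = 305$)
$\left(m + n{\left(-141,-119 \right)}\right) + g = \left(305 - 119\right) + 17006 = 186 + 17006 = 17192$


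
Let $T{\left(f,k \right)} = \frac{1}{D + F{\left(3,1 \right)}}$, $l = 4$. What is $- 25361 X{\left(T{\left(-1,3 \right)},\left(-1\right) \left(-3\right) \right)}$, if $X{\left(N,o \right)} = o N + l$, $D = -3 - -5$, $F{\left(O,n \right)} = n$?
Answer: $-126805$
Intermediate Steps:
$D = 2$ ($D = -3 + \left(-3 + 8\right) = -3 + 5 = 2$)
$T{\left(f,k \right)} = \frac{1}{3}$ ($T{\left(f,k \right)} = \frac{1}{2 + 1} = \frac{1}{3}$)
$X{\left(N,o \right)} = 4 + N o$ ($X{\left(N,o \right)} = o N + 4 = N o + 4 = 4 + N o$)
$- 25361 X{\left(T{\left(-1,3 \right)},\left(-1\right) \left(-3\right) \right)} = - 25361 \left(4 + \frac{\left(-1\right) \left(-3\right)}{3}\right) = - 25361 \left(4 + \frac{1}{3} \cdot 3\right) = - 25361 \left(4 + 1\right) = \left(-25361\right) 5 = -126805$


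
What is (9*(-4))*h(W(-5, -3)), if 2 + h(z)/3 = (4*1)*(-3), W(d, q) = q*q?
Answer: 1512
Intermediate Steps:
W(d, q) = q²
h(z) = -42 (h(z) = -6 + 3*((4*1)*(-3)) = -6 + 3*(4*(-3)) = -6 + 3*(-12) = -6 - 36 = -42)
(9*(-4))*h(W(-5, -3)) = (9*(-4))*(-42) = -36*(-42) = 1512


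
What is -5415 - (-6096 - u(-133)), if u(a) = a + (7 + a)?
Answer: 422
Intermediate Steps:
u(a) = 7 + 2*a
-5415 - (-6096 - u(-133)) = -5415 - (-6096 - (7 + 2*(-133))) = -5415 - (-6096 - (7 - 266)) = -5415 - (-6096 - 1*(-259)) = -5415 - (-6096 + 259) = -5415 - 1*(-5837) = -5415 + 5837 = 422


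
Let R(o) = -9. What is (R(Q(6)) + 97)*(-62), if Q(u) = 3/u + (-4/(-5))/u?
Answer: -5456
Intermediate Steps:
Q(u) = 19/(5*u) (Q(u) = 3/u + (-4*(-⅕))/u = 3/u + 4/(5*u) = 19/(5*u))
(R(Q(6)) + 97)*(-62) = (-9 + 97)*(-62) = 88*(-62) = -5456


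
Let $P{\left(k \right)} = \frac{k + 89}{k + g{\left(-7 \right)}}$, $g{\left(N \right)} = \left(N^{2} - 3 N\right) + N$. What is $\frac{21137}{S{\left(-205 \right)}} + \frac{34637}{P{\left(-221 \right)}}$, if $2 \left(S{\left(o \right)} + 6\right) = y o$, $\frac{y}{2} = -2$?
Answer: $\frac{553434767}{13332} \approx 41512.0$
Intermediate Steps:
$y = -4$ ($y = 2 \left(-2\right) = -4$)
$g{\left(N \right)} = N^{2} - 2 N$
$S{\left(o \right)} = -6 - 2 o$ ($S{\left(o \right)} = -6 + \frac{\left(-4\right) o}{2} = -6 - 2 o$)
$P{\left(k \right)} = \frac{89 + k}{63 + k}$ ($P{\left(k \right)} = \frac{k + 89}{k - 7 \left(-2 - 7\right)} = \frac{89 + k}{k - -63} = \frac{89 + k}{k + 63} = \frac{89 + k}{63 + k}$)
$\frac{21137}{S{\left(-205 \right)}} + \frac{34637}{P{\left(-221 \right)}} = \frac{21137}{-6 - -410} + \frac{34637}{\frac{1}{63 - 221} \left(89 - 221\right)} = \frac{21137}{-6 + 410} + \frac{34637}{\frac{1}{-158} \left(-132\right)} = \frac{21137}{404} + \frac{34637}{\left(- \frac{1}{158}\right) \left(-132\right)} = 21137 \cdot \frac{1}{404} + \frac{34637}{\frac{66}{79}} = \frac{21137}{404} + 34637 \cdot \frac{79}{66} = \frac{21137}{404} + \frac{2736323}{66} = \frac{553434767}{13332}$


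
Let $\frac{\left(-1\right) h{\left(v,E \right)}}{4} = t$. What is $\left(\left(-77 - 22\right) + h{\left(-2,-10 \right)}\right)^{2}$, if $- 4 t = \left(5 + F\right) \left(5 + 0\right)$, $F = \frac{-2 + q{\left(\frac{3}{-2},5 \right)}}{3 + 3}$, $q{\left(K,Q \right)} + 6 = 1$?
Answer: $\frac{229441}{36} \approx 6373.4$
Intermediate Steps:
$q{\left(K,Q \right)} = -5$ ($q{\left(K,Q \right)} = -6 + 1 = -5$)
$F = - \frac{7}{6}$ ($F = \frac{-2 - 5}{3 + 3} = - \frac{7}{6} \approx -1.1667$)
$t = - \frac{115}{24}$ ($t = - \frac{\left(5 - \frac{7}{6}\right) \left(5 + 0\right)}{4} = - \frac{\frac{23}{6} \cdot 5}{4} = \left(- \frac{1}{4}\right) \frac{115}{6} = - \frac{115}{24} \approx -4.7917$)
$h{\left(v,E \right)} = \frac{115}{6}$ ($h{\left(v,E \right)} = \left(-4\right) \left(- \frac{115}{24}\right) = \frac{115}{6}$)
$\left(\left(-77 - 22\right) + h{\left(-2,-10 \right)}\right)^{2} = \left(\left(-77 - 22\right) + \frac{115}{6}\right)^{2} = \left(-99 + \frac{115}{6}\right)^{2} = \left(- \frac{479}{6}\right)^{2} = \frac{229441}{36}$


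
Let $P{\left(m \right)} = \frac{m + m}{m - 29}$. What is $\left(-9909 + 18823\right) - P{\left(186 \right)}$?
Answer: $\frac{1399126}{157} \approx 8911.6$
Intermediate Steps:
$P{\left(m \right)} = \frac{2 m}{-29 + m}$
$\left(-9909 + 18823\right) - P{\left(186 \right)} = \left(-9909 + 18823\right) - 2 \cdot 186 \frac{1}{-29 + 186} = 8914 - 2 \cdot 186 \cdot \frac{1}{157} = 8914 - \frac{372}{157} = \frac{1399126}{157}$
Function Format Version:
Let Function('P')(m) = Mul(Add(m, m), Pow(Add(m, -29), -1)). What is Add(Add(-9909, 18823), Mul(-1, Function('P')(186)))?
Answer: Rational(1399126, 157) ≈ 8911.6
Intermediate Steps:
Function('P')(m) = Mul(2, m, Pow(Add(-29, m), -1)) (Function('P')(m) = Mul(Mul(2, m), Pow(Add(-29, m), -1)) = Mul(2, m, Pow(Add(-29, m), -1)))
Add(Add(-9909, 18823), Mul(-1, Function('P')(186))) = Add(Add(-9909, 18823), Mul(-1, Mul(2, 186, Pow(Add(-29, 186), -1)))) = Add(8914, Mul(-1, Mul(2, 186, Pow(157, -1)))) = Add(8914, Mul(-1, Mul(2, 186, Rational(1, 157)))) = Add(8914, Mul(-1, Rational(372, 157))) = Add(8914, Rational(-372, 157)) = Rational(1399126, 157)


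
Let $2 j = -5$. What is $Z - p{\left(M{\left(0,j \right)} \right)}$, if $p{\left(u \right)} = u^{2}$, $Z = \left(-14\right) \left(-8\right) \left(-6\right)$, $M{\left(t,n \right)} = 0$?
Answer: $-672$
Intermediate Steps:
$j = - \frac{5}{2}$ ($j = \frac{1}{2} \left(-5\right) = - \frac{5}{2} \approx -2.5$)
$Z = -672$ ($Z = 112 \left(-6\right) = -672$)
$Z - p{\left(M{\left(0,j \right)} \right)} = -672 - 0^{2} = -672 - 0 = -672 + 0 = -672$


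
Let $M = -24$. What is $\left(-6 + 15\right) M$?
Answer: $-216$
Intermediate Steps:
$\left(-6 + 15\right) M = \left(-6 + 15\right) \left(-24\right) = 9 \left(-24\right) = -216$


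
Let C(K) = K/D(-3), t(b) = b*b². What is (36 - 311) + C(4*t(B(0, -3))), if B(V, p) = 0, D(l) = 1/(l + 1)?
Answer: -275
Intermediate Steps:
D(l) = 1/(1 + l)
t(b) = b³
C(K) = -2*K (C(K) = K/(1/(1 - 3)) = K/(1/(-2)) = K/(-½) = K*(-2) = -2*K)
(36 - 311) + C(4*t(B(0, -3))) = (36 - 311) - 8*0³ = -275 - 8*0 = -275 - 2*0 = -275 + 0 = -275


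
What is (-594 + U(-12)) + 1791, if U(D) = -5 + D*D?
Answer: 1336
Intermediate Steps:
U(D) = -5 + D²
(-594 + U(-12)) + 1791 = (-594 + (-5 + (-12)²)) + 1791 = (-594 + (-5 + 144)) + 1791 = (-594 + 139) + 1791 = -455 + 1791 = 1336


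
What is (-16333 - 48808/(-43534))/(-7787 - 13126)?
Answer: 118498669/151737757 ≈ 0.78094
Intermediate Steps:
(-16333 - 48808/(-43534))/(-7787 - 13126) = (-16333 - 48808*(-1/43534))/(-20913) = (-16333 + 24404/21767)*(-1/20913) = -355496007/21767*(-1/20913) = 118498669/151737757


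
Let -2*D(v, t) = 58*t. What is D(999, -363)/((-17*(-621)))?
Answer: 3509/3519 ≈ 0.99716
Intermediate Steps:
D(v, t) = -29*t
D(999, -363)/((-17*(-621))) = (-29*(-363))/((-17*(-621))) = 10527/10557 = 10527*(1/10557) = 3509/3519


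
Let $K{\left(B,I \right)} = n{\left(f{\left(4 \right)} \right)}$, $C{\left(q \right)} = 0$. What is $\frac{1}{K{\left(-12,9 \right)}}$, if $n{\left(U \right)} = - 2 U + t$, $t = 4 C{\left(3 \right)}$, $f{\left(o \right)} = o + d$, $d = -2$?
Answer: $- \frac{1}{4} \approx -0.25$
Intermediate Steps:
$f{\left(o \right)} = -2 + o$ ($f{\left(o \right)} = o - 2 = -2 + o$)
$t = 0$ ($t = 4 \cdot 0 = 0$)
$n{\left(U \right)} = - 2 U$ ($n{\left(U \right)} = - 2 U + 0 = - 2 U$)
$K{\left(B,I \right)} = -4$ ($K{\left(B,I \right)} = - 2 \left(-2 + 4\right) = \left(-2\right) 2 = -4$)
$\frac{1}{K{\left(-12,9 \right)}} = \frac{1}{-4} = - \frac{1}{4}$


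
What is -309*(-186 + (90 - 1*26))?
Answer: 37698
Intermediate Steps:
-309*(-186 + (90 - 1*26)) = -309*(-186 + (90 - 26)) = -309*(-186 + 64) = -309*(-122) = 37698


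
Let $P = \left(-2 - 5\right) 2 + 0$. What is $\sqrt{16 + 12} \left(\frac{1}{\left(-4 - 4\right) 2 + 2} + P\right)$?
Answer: $- \frac{197 \sqrt{7}}{7} \approx -74.459$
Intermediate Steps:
$P = -14$ ($P = \left(-2 - 5\right) 2 + 0 = \left(-7\right) 2 + 0 = -14 + 0 = -14$)
$\sqrt{16 + 12} \left(\frac{1}{\left(-4 - 4\right) 2 + 2} + P\right) = \sqrt{16 + 12} \left(\frac{1}{\left(-4 - 4\right) 2 + 2} - 14\right) = \sqrt{28} \left(\frac{1}{\left(-8\right) 2 + 2} - 14\right) = 2 \sqrt{7} \left(\frac{1}{-16 + 2} - 14\right) = 2 \sqrt{7} \left(\frac{1}{-14} - 14\right) = 2 \sqrt{7} \left(- \frac{1}{14} - 14\right) = 2 \sqrt{7} \left(- \frac{197}{14}\right) = - \frac{197 \sqrt{7}}{7}$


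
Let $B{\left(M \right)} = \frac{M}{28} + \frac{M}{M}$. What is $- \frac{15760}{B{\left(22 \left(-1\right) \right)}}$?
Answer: $- \frac{220640}{3} \approx -73547.0$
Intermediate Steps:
$B{\left(M \right)} = 1 + \frac{M}{28}$ ($B{\left(M \right)} = M \frac{1}{28} + 1 = \frac{M}{28} + 1 = 1 + \frac{M}{28}$)
$- \frac{15760}{B{\left(22 \left(-1\right) \right)}} = - \frac{15760}{1 + \frac{22 \left(-1\right)}{28}} = - \frac{15760}{1 + \frac{1}{28} \left(-22\right)} = - \frac{15760}{1 - \frac{11}{14}} = - \frac{15760}{\frac{3}{14}} = \left(-15760\right) \frac{14}{3} = - \frac{220640}{3}$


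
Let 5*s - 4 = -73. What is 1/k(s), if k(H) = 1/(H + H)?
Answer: -138/5 ≈ -27.600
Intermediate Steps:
s = -69/5 (s = ⅘ + (⅕)*(-73) = ⅘ - 73/5 = -69/5 ≈ -13.800)
k(H) = 1/(2*H)
1/k(s) = 1/(1/(2*(-69/5))) = 1/((½)*(-5/69)) = 1/(-5/138) = -138/5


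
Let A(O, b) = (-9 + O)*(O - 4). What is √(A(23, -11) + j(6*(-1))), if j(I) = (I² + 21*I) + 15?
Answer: √191 ≈ 13.820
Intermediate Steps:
A(O, b) = (-9 + O)*(-4 + O)
j(I) = 15 + I² + 21*I
√(A(23, -11) + j(6*(-1))) = √((36 + 23² - 13*23) + (15 + (6*(-1))² + 21*(6*(-1)))) = √((36 + 529 - 299) + (15 + (-6)² + 21*(-6))) = √(266 + (15 + 36 - 126)) = √(266 - 75) = √191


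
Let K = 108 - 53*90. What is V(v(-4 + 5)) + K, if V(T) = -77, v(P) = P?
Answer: -4739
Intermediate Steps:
K = -4662 (K = 108 - 4770 = -4662)
V(v(-4 + 5)) + K = -77 - 4662 = -4739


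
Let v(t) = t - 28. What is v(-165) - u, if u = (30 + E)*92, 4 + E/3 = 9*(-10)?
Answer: 22991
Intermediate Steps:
E = -282 (E = -12 + 3*(9*(-10)) = -12 + 3*(-90) = -12 - 270 = -282)
v(t) = -28 + t
u = -23184 (u = (30 - 282)*92 = -252*92 = -23184)
v(-165) - u = (-28 - 165) - 1*(-23184) = -193 + 23184 = 22991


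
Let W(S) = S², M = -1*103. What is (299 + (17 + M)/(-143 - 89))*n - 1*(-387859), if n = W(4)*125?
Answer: 28611411/29 ≈ 9.8660e+5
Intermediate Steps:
M = -103
n = 2000 (n = 4²*125 = 16*125 = 2000)
(299 + (17 + M)/(-143 - 89))*n - 1*(-387859) = (299 + (17 - 103)/(-143 - 89))*2000 - 1*(-387859) = (299 - 86/(-232))*2000 + 387859 = (299 - 86*(-1/232))*2000 + 387859 = (299 + 43/116)*2000 + 387859 = (34727/116)*2000 + 387859 = 17363500/29 + 387859 = 28611411/29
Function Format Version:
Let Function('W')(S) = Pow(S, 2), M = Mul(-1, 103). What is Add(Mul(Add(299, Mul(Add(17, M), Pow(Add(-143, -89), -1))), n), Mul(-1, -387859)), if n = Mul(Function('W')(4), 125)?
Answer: Rational(28611411, 29) ≈ 9.8660e+5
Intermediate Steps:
M = -103
n = 2000 (n = Mul(Pow(4, 2), 125) = Mul(16, 125) = 2000)
Add(Mul(Add(299, Mul(Add(17, M), Pow(Add(-143, -89), -1))), n), Mul(-1, -387859)) = Add(Mul(Add(299, Mul(Add(17, -103), Pow(Add(-143, -89), -1))), 2000), Mul(-1, -387859)) = Add(Mul(Add(299, Mul(-86, Pow(-232, -1))), 2000), 387859) = Add(Mul(Add(299, Mul(-86, Rational(-1, 232))), 2000), 387859) = Add(Mul(Add(299, Rational(43, 116)), 2000), 387859) = Add(Mul(Rational(34727, 116), 2000), 387859) = Add(Rational(17363500, 29), 387859) = Rational(28611411, 29)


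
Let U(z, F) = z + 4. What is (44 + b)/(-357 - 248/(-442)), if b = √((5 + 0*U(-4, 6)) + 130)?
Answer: -9724/78773 - 663*√15/78773 ≈ -0.15604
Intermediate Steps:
U(z, F) = 4 + z
b = 3*√15 (b = √((5 + 0*(4 - 4)) + 130) = √((5 + 0*0) + 130) = √((5 + 0) + 130) = √(5 + 130) = √135 = 3*√15 ≈ 11.619)
(44 + b)/(-357 - 248/(-442)) = (44 + 3*√15)/(-357 - 248/(-442)) = (44 + 3*√15)/(-357 - 248*(-1/442)) = (44 + 3*√15)/(-357 + 124/221) = (44 + 3*√15)/(-78773/221) = (44 + 3*√15)*(-221/78773) = -9724/78773 - 663*√15/78773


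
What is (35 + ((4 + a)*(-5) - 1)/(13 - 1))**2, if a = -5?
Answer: 11236/9 ≈ 1248.4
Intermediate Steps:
(35 + ((4 + a)*(-5) - 1)/(13 - 1))**2 = (35 + ((4 - 5)*(-5) - 1)/(13 - 1))**2 = (35 + (-1*(-5) - 1)/12)**2 = (35 + (5 - 1)*(1/12))**2 = (35 + 4*(1/12))**2 = (35 + 1/3)**2 = (106/3)**2 = 11236/9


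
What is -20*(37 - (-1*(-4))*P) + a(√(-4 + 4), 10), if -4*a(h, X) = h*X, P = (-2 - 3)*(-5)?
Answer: 1260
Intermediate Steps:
P = 25 (P = -5*(-5) = 25)
a(h, X) = -X*h/4 (a(h, X) = -h*X/4 = -X*h/4)
-20*(37 - (-1*(-4))*P) + a(√(-4 + 4), 10) = -20*(37 - (-1*(-4))*25) - ¼*10*√(-4 + 4) = -20*(37 - 4*25) - ¼*10*√0 = -20*(37 - 1*100) - ¼*10*0 = -20*(37 - 100) + 0 = -20*(-63) + 0 = 1260 + 0 = 1260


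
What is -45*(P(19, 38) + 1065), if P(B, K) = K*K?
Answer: -112905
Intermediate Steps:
P(B, K) = K²
-45*(P(19, 38) + 1065) = -45*(38² + 1065) = -45*(1444 + 1065) = -45*2509 = -112905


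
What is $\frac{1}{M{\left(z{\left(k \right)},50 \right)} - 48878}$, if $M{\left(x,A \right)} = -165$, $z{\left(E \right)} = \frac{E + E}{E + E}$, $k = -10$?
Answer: $- \frac{1}{49043} \approx -2.039 \cdot 10^{-5}$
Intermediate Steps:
$z{\left(E \right)} = 1$ ($z{\left(E \right)} = \frac{2 E}{2 E} = 2 E \frac{1}{2 E} = 1$)
$\frac{1}{M{\left(z{\left(k \right)},50 \right)} - 48878} = \frac{1}{-165 - 48878} = \frac{1}{-49043} = - \frac{1}{49043}$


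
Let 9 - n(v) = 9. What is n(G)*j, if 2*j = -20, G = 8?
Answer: 0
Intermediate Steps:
n(v) = 0 (n(v) = 9 - 1*9 = 9 - 9 = 0)
j = -10 (j = (½)*(-20) = -10)
n(G)*j = 0*(-10) = 0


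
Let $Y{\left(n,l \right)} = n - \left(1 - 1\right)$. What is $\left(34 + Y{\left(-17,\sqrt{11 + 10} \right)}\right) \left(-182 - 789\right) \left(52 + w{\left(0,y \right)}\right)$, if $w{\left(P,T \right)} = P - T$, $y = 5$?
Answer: $-775829$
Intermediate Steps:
$Y{\left(n,l \right)} = n$ ($Y{\left(n,l \right)} = n - \left(1 - 1\right) = n - 0 = n + 0 = n$)
$\left(34 + Y{\left(-17,\sqrt{11 + 10} \right)}\right) \left(-182 - 789\right) \left(52 + w{\left(0,y \right)}\right) = \left(34 - 17\right) \left(-182 - 789\right) \left(52 + \left(0 - 5\right)\right) = 17 \left(-971\right) \left(52 + \left(0 - 5\right)\right) = - 16507 \left(52 - 5\right) = \left(-16507\right) 47 = -775829$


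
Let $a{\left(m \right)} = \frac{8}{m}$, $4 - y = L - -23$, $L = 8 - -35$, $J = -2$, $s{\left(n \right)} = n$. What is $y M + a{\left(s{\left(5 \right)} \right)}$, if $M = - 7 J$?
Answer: $- \frac{4332}{5} \approx -866.4$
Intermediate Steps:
$L = 43$ ($L = 8 + 35 = 43$)
$M = 14$ ($M = \left(-7\right) \left(-2\right) = 14$)
$y = -62$ ($y = 4 - \left(43 - -23\right) = 4 - \left(43 + 23\right) = 4 - 66 = -62$)
$y M + a{\left(s{\left(5 \right)} \right)} = \left(-62\right) 14 + \frac{8}{5} = -868 + 8 \cdot \frac{1}{5} = -868 + \frac{8}{5} = - \frac{4332}{5}$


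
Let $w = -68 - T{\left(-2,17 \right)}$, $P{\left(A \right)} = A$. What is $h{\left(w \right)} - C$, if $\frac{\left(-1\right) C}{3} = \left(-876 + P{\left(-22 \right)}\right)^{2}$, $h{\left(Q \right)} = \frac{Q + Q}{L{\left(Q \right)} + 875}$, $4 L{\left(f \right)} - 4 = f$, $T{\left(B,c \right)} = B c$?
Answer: $\frac{4197332684}{1735} \approx 2.4192 \cdot 10^{6}$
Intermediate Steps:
$L{\left(f \right)} = 1 + \frac{f}{4}$
$w = -34$ ($w = -68 - \left(-2\right) 17 = -68 - -34 = -68 + 34 = -34$)
$h{\left(Q \right)} = \frac{2 Q}{876 + \frac{Q}{4}}$ ($h{\left(Q \right)} = \frac{Q + Q}{\left(1 + \frac{Q}{4}\right) + 875} = \frac{2 Q}{876 + \frac{Q}{4}}$)
$C = -2419212$ ($C = - 3 \left(-876 - 22\right)^{2} = - 3 \left(-898\right)^{2} = \left(-3\right) 806404 = -2419212$)
$h{\left(w \right)} - C = 8 \left(-34\right) \frac{1}{3504 - 34} - -2419212 = 8 \left(-34\right) \frac{1}{3470} + 2419212 = - \frac{136}{1735} + 2419212 = \frac{4197332684}{1735}$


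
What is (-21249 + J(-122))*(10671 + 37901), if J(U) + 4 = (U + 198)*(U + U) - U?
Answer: -1927094100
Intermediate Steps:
J(U) = -4 - U + 2*U*(198 + U) (J(U) = -4 + ((U + 198)*(U + U) - U) = -4 + ((198 + U)*(2*U) - U) = -4 + (2*U*(198 + U) - U) = -4 + (-U + 2*U*(198 + U)) = -4 - U + 2*U*(198 + U))
(-21249 + J(-122))*(10671 + 37901) = (-21249 + (-4 + 2*(-122)² + 395*(-122)))*(10671 + 37901) = (-21249 + (-4 + 2*14884 - 48190))*48572 = (-21249 + (-4 + 29768 - 48190))*48572 = (-21249 - 18426)*48572 = -39675*48572 = -1927094100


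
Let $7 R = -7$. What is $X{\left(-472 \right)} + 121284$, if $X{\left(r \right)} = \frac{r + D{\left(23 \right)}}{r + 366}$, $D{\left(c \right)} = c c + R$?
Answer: $\frac{6428024}{53} \approx 1.2128 \cdot 10^{5}$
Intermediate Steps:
$R = -1$ ($R = \frac{1}{7} \left(-7\right) = -1$)
$D{\left(c \right)} = -1 + c^{2}$ ($D{\left(c \right)} = c c - 1 = c^{2} - 1 = -1 + c^{2}$)
$X{\left(r \right)} = \frac{528 + r}{366 + r}$ ($X{\left(r \right)} = \frac{r - \left(1 - 23^{2}\right)}{r + 366} = \frac{r + \left(-1 + 529\right)}{366 + r} = \frac{r + 528}{366 + r} = \frac{528 + r}{366 + r}$)
$X{\left(-472 \right)} + 121284 = \frac{528 - 472}{366 - 472} + 121284 = \frac{1}{-106} \cdot 56 + 121284 = \left(- \frac{1}{106}\right) 56 + 121284 = - \frac{28}{53} + 121284 = \frac{6428024}{53}$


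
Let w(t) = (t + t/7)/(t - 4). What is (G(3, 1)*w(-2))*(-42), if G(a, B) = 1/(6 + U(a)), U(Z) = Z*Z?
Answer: -16/15 ≈ -1.0667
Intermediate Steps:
U(Z) = Z²
w(t) = 8*t/(7*(-4 + t)) (w(t) = (t + t*(⅐))/(-4 + t) = (t + t/7)/(-4 + t) = (8*t/7)/(-4 + t) = 8*t/(7*(-4 + t)))
G(a, B) = 1/(6 + a²)
(G(3, 1)*w(-2))*(-42) = (((8/7)*(-2)/(-4 - 2))/(6 + 3²))*(-42) = (((8/7)*(-2)/(-6))/(6 + 9))*(-42) = (((8/7)*(-2)*(-⅙))/15)*(-42) = ((1/15)*(8/21))*(-42) = (8/315)*(-42) = -16/15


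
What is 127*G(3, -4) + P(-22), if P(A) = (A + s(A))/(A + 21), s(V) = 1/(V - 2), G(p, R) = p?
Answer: 9673/24 ≈ 403.04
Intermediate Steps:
s(V) = 1/(-2 + V)
P(A) = (A + 1/(-2 + A))/(21 + A) (P(A) = (A + 1/(-2 + A))/(A + 21) = (A + 1/(-2 + A))/(21 + A))
127*G(3, -4) + P(-22) = 127*3 + (1 - 22*(-2 - 22))/((-2 - 22)*(21 - 22)) = 381 + (1 - 22*(-24))/(-24*(-1)) = 381 - 1/24*(-1)*(1 + 528) = 381 - 1/24*(-1)*529 = 381 + 529/24 = 9673/24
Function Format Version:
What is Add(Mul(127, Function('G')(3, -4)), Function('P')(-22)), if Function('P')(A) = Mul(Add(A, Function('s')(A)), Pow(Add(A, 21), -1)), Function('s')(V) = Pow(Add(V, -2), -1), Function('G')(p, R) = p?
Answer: Rational(9673, 24) ≈ 403.04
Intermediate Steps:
Function('s')(V) = Pow(Add(-2, V), -1)
Function('P')(A) = Mul(Pow(Add(21, A), -1), Add(A, Pow(Add(-2, A), -1))) (Function('P')(A) = Mul(Add(A, Pow(Add(-2, A), -1)), Pow(Add(A, 21), -1)) = Mul(Add(A, Pow(Add(-2, A), -1)), Pow(Add(21, A), -1)) = Mul(Pow(Add(21, A), -1), Add(A, Pow(Add(-2, A), -1))))
Add(Mul(127, Function('G')(3, -4)), Function('P')(-22)) = Add(Mul(127, 3), Mul(Pow(Add(-2, -22), -1), Pow(Add(21, -22), -1), Add(1, Mul(-22, Add(-2, -22))))) = Add(381, Mul(Pow(-24, -1), Pow(-1, -1), Add(1, Mul(-22, -24)))) = Add(381, Mul(Rational(-1, 24), -1, Add(1, 528))) = Add(381, Mul(Rational(-1, 24), -1, 529)) = Add(381, Rational(529, 24)) = Rational(9673, 24)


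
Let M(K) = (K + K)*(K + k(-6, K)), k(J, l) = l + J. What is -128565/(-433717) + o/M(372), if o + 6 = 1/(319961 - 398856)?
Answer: 5569106482293593/18788202093930480 ≈ 0.29641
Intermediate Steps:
o = -473371/78895 (o = -6 + 1/(319961 - 398856) = -6 + 1/(-78895) = -6 - 1/78895 = -473371/78895 ≈ -6.0000)
k(J, l) = J + l
M(K) = 2*K*(-6 + 2*K) (M(K) = (K + K)*(K + (-6 + K)) = (2*K)*(-6 + 2*K) = 2*K*(-6 + 2*K))
-128565/(-433717) + o/M(372) = -128565/(-433717) - 473371*1/(1488*(-3 + 372))/78895 = -128565*(-1/433717) - 473371/(78895*(4*372*369)) = 128565/433717 - 473371/78895/549072 = 128565/433717 - 473371/78895*1/549072 = 128565/433717 - 473371/43319035440 = 5569106482293593/18788202093930480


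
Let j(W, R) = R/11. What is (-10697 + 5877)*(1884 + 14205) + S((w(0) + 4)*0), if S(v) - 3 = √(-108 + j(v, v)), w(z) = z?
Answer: -77548977 + 6*I*√3 ≈ -7.7549e+7 + 10.392*I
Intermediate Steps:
j(W, R) = R/11 (j(W, R) = R*(1/11) = R/11)
S(v) = 3 + √(-108 + v/11)
(-10697 + 5877)*(1884 + 14205) + S((w(0) + 4)*0) = (-10697 + 5877)*(1884 + 14205) + (3 + √(-13068 + 11*((0 + 4)*0))/11) = -4820*16089 + (3 + √(-13068 + 11*(4*0))/11) = -77548980 + (3 + √(-13068 + 11*0)/11) = -77548980 + (3 + √(-13068 + 0)/11) = -77548980 + (3 + √(-13068)/11) = -77548980 + (3 + (66*I*√3)/11) = -77548980 + (3 + 6*I*√3) = -77548977 + 6*I*√3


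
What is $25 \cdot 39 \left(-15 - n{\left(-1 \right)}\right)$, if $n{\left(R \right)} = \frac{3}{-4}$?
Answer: $- \frac{55575}{4} \approx -13894.0$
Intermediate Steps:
$n{\left(R \right)} = - \frac{3}{4}$ ($n{\left(R \right)} = 3 \left(- \frac{1}{4}\right) = - \frac{3}{4}$)
$25 \cdot 39 \left(-15 - n{\left(-1 \right)}\right) = 25 \cdot 39 \left(-15 - - \frac{3}{4}\right) = 975 \left(-15 + \frac{3}{4}\right) = 975 \left(- \frac{57}{4}\right) = - \frac{55575}{4}$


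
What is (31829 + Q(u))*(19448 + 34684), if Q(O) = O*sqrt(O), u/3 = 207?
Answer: 1722967428 + 100847916*sqrt(69) ≈ 2.5607e+9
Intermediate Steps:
u = 621 (u = 3*207 = 621)
Q(O) = O**(3/2)
(31829 + Q(u))*(19448 + 34684) = (31829 + 621**(3/2))*(19448 + 34684) = (31829 + 1863*sqrt(69))*54132 = 1722967428 + 100847916*sqrt(69)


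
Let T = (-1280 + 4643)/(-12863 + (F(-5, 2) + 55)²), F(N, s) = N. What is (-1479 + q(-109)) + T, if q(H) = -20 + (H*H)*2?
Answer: 230708106/10363 ≈ 22263.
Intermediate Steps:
q(H) = -20 + 2*H² (q(H) = -20 + H²*2 = -20 + 2*H²)
T = -3363/10363 (T = (-1280 + 4643)/(-12863 + (-5 + 55)²) = 3363/(-12863 + 50²) = 3363/(-12863 + 2500) = 3363/(-10363) = 3363*(-1/10363) = -3363/10363 ≈ -0.32452)
(-1479 + q(-109)) + T = (-1479 + (-20 + 2*(-109)²)) - 3363/10363 = (-1479 + (-20 + 2*11881)) - 3363/10363 = (-1479 + (-20 + 23762)) - 3363/10363 = (-1479 + 23742) - 3363/10363 = 22263 - 3363/10363 = 230708106/10363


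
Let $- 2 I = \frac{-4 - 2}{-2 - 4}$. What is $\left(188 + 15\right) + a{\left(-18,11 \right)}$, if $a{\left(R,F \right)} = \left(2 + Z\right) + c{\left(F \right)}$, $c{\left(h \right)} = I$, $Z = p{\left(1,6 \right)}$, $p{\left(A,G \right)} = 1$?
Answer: $\frac{411}{2} \approx 205.5$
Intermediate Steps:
$Z = 1$
$I = - \frac{1}{2}$ ($I = - \frac{\left(-4 - 2\right) \frac{1}{-2 - 4}}{2} = - \frac{\left(-6\right) \frac{1}{-6}}{2} = - \frac{\left(-6\right) \left(- \frac{1}{6}\right)}{2} = \left(- \frac{1}{2}\right) 1 = - \frac{1}{2} \approx -0.5$)
$c{\left(h \right)} = - \frac{1}{2}$
$a{\left(R,F \right)} = \frac{5}{2}$ ($a{\left(R,F \right)} = \left(2 + 1\right) - \frac{1}{2} = 3 - \frac{1}{2} = \frac{5}{2}$)
$\left(188 + 15\right) + a{\left(-18,11 \right)} = \left(188 + 15\right) + \frac{5}{2} = 203 + \frac{5}{2} = \frac{411}{2}$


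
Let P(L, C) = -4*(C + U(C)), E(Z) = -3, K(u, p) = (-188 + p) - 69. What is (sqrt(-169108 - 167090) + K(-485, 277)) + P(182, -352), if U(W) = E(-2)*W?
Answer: -2796 + I*sqrt(336198) ≈ -2796.0 + 579.83*I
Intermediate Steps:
K(u, p) = -257 + p
U(W) = -3*W
P(L, C) = 8*C (P(L, C) = -4*(C - 3*C) = -(-8)*C = 8*C)
(sqrt(-169108 - 167090) + K(-485, 277)) + P(182, -352) = (sqrt(-169108 - 167090) + (-257 + 277)) + 8*(-352) = (sqrt(-336198) + 20) - 2816 = (I*sqrt(336198) + 20) - 2816 = (20 + I*sqrt(336198)) - 2816 = -2796 + I*sqrt(336198)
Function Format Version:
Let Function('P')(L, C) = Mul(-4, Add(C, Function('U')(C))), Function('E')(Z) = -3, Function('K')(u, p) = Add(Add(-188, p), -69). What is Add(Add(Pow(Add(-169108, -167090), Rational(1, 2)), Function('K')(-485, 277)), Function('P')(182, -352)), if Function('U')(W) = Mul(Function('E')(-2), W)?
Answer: Add(-2796, Mul(I, Pow(336198, Rational(1, 2)))) ≈ Add(-2796.0, Mul(579.83, I))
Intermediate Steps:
Function('K')(u, p) = Add(-257, p)
Function('U')(W) = Mul(-3, W)
Function('P')(L, C) = Mul(8, C) (Function('P')(L, C) = Mul(-4, Add(C, Mul(-3, C))) = Mul(-4, Mul(-2, C)) = Mul(8, C))
Add(Add(Pow(Add(-169108, -167090), Rational(1, 2)), Function('K')(-485, 277)), Function('P')(182, -352)) = Add(Add(Pow(Add(-169108, -167090), Rational(1, 2)), Add(-257, 277)), Mul(8, -352)) = Add(Add(Pow(-336198, Rational(1, 2)), 20), -2816) = Add(Add(Mul(I, Pow(336198, Rational(1, 2))), 20), -2816) = Add(Add(20, Mul(I, Pow(336198, Rational(1, 2)))), -2816) = Add(-2796, Mul(I, Pow(336198, Rational(1, 2))))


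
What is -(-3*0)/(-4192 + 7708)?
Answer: 0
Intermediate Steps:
-(-3*0)/(-4192 + 7708) = -0/3516 = -1*0 = 0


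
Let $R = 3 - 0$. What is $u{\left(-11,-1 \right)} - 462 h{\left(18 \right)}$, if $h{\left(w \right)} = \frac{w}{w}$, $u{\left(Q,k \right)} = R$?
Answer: $-459$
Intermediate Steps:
$R = 3$ ($R = 3 + 0 = 3$)
$u{\left(Q,k \right)} = 3$
$h{\left(w \right)} = 1$
$u{\left(-11,-1 \right)} - 462 h{\left(18 \right)} = 3 - 462 = -459$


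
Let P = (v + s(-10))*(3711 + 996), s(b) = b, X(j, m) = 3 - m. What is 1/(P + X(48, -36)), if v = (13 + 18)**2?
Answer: 1/4476396 ≈ 2.2339e-7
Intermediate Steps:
v = 961 (v = 31**2 = 961)
P = 4476357 (P = (961 - 10)*(3711 + 996) = 951*4707 = 4476357)
1/(P + X(48, -36)) = 1/(4476357 + (3 - 1*(-36))) = 1/(4476357 + (3 + 36)) = 1/(4476357 + 39) = 1/4476396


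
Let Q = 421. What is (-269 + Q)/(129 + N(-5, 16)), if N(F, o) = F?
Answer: 38/31 ≈ 1.2258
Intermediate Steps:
(-269 + Q)/(129 + N(-5, 16)) = (-269 + 421)/(129 - 5) = 152/124 = 152*(1/124) = 38/31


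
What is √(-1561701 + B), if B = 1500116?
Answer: I*√61585 ≈ 248.16*I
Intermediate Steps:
√(-1561701 + B) = √(-1561701 + 1500116) = √(-61585) = I*√61585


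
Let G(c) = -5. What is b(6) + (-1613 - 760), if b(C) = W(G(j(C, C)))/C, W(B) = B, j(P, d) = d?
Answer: -14243/6 ≈ -2373.8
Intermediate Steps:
b(C) = -5/C
b(6) + (-1613 - 760) = -5/6 + (-1613 - 760) = -5*1/6 - 2373 = -5/6 - 2373 = -14243/6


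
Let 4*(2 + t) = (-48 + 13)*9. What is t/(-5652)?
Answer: 323/22608 ≈ 0.014287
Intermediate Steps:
t = -323/4 (t = -2 + ((-48 + 13)*9)/4 = -2 + (-35*9)/4 = -2 + (¼)*(-315) = -2 - 315/4 = -323/4 ≈ -80.750)
t/(-5652) = -323/4/(-5652) = -323/4*(-1/5652) = 323/22608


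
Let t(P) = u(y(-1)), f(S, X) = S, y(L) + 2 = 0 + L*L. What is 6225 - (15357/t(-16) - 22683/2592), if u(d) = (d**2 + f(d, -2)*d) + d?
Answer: -7882487/864 ≈ -9123.3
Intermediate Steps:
y(L) = -2 + L**2 (y(L) = -2 + (0 + L*L) = -2 + (0 + L**2) = -2 + L**2)
u(d) = d + 2*d**2 (u(d) = (d**2 + d*d) + d = (d**2 + d**2) + d = 2*d**2 + d = d + 2*d**2)
t(P) = 1 (t(P) = (-2 + (-1)**2)*(1 + 2*(-2 + (-1)**2)) = (-2 + 1)*(1 + 2*(-2 + 1)) = -(1 + 2*(-1)) = -(1 - 2) = -1*(-1) = 1)
6225 - (15357/t(-16) - 22683/2592) = 6225 - (15357/1 - 22683/2592) = 6225 - (15357*1 - 22683*1/2592) = 6225 - (15357 - 7561/864) = 6225 - 1*13260887/864 = 6225 - 13260887/864 = -7882487/864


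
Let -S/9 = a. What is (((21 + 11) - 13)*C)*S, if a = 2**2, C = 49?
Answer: -33516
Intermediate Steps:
a = 4
S = -36 (S = -9*4 = -36)
(((21 + 11) - 13)*C)*S = (((21 + 11) - 13)*49)*(-36) = ((32 - 13)*49)*(-36) = (19*49)*(-36) = 931*(-36) = -33516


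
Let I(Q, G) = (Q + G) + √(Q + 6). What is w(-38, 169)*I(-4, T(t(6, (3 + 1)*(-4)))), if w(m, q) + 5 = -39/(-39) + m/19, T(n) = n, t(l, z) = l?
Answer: -12 - 6*√2 ≈ -20.485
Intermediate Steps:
I(Q, G) = G + Q + √(6 + Q) (I(Q, G) = (G + Q) + √(6 + Q) = G + Q + √(6 + Q))
w(m, q) = -4 + m/19 (w(m, q) = -5 + (-39/(-39) + m/19) = -5 + (-39*(-1/39) + m*(1/19)) = -5 + (1 + m/19) = -4 + m/19)
w(-38, 169)*I(-4, T(t(6, (3 + 1)*(-4)))) = (-4 + (1/19)*(-38))*(6 - 4 + √(6 - 4)) = (-4 - 2)*(6 - 4 + √2) = -6*(2 + √2) = -12 - 6*√2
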